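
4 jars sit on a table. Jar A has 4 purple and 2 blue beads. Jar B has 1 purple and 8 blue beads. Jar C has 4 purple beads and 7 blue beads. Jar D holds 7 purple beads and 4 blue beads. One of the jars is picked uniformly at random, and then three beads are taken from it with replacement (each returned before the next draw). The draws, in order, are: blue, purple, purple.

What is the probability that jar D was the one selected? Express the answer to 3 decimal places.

Under each hypothesis, the probability of the observed sequence is: P(data | jar A) = (2/6)(4/6)(4/6) = 0.14815; P(data | jar B) = (8/9)(1/9)(1/9) = 0.010974; P(data | jar C) = (7/11)(4/11)(4/11) = 0.084147; P(data | jar D) = (4/11)(7/11)(7/11) = 0.14726.
The prior-weighted likelihoods are 1/4 · 0.14815 = 0.037037, 1/4 · 0.010974 = 0.0027435, 1/4 · 0.084147 = 0.021037, 1/4 · 0.14726 = 0.036814; with total 0.097632.
By Bayes' rule, P(jar D | data) = (0.036814) / (0.097632) = 0.37707.

0.377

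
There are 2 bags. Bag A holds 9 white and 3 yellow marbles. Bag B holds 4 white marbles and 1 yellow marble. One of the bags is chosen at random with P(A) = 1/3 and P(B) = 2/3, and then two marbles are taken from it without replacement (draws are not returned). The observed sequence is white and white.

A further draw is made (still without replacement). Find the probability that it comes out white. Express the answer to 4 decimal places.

0.6771

The likelihood of the observed sequence under each hypothesis: P(data | bag A) = (9/12)(8/11) = 6/11; P(data | bag B) = (4/5)(3/4) = 3/5.
Weighting by the prior gives 1/3 · 6/11 = 2/11, 2/3 · 3/5 = 2/5; with total 32/55.
Dividing through by the total gives posterior P(bag A | data) = 5/16, P(bag B | data) = 11/16.
Averaging over the posterior, P(white next | data) = (7/10)(5/16) + (2/3)(11/16) = 65/96.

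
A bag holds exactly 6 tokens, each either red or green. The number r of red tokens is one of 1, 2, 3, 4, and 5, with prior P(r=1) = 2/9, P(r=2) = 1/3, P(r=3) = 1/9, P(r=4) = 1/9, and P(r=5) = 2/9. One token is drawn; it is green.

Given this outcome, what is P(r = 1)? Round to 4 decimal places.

0.3448

The likelihood of this draw under each hypothesis: P(data | r = 1) = (5/6) = 5/6; P(data | r = 2) = (4/6) = 2/3; P(data | r = 3) = (3/6) = 1/2; P(data | r = 4) = (2/6) = 1/3; P(data | r = 5) = (1/6) = 1/6.
Multiplying each by its prior: 2/9 · 5/6 = 5/27, 1/3 · 2/3 = 2/9, 1/9 · 1/2 = 1/18, 1/9 · 1/3 = 1/27, 2/9 · 1/6 = 1/27; summing to 29/54.
Therefore the posterior P(r = 1 | data) = (5/27) / (29/54) = 10/29.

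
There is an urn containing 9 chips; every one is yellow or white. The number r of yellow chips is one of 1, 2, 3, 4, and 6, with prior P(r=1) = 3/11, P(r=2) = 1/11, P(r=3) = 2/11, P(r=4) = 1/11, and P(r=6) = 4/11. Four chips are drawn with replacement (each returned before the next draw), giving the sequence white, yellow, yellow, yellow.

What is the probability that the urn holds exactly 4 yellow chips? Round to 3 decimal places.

0.097

The likelihood of the observed sequence under each hypothesis: P(data | r = 1) = (8/9)(1/9)(1/9)(1/9) = 0.0012193; P(data | r = 2) = (7/9)(2/9)(2/9)(2/9) = 0.0085353; P(data | r = 3) = (6/9)(3/9)(3/9)(3/9) = 0.024691; P(data | r = 4) = (5/9)(4/9)(4/9)(4/9) = 0.048773; P(data | r = 6) = (3/9)(6/9)(6/9)(6/9) = 0.098765.
Multiplying each by its prior: 3/11 · 0.0012193 = 0.00033254, 1/11 · 0.0085353 = 0.00077593, 2/11 · 0.024691 = 0.0044893, 1/11 · 0.048773 = 0.0044339, 4/11 · 0.098765 = 0.035915; with total 0.045946.
Therefore the posterior P(r = 4 | data) = (0.0044339) / (0.045946) = 0.096502.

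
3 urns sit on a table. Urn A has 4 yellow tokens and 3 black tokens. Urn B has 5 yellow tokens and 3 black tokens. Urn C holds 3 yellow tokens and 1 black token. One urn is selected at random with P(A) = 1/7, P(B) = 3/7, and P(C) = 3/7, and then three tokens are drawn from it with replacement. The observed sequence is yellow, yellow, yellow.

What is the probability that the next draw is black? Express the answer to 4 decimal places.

For each hypothesis, P(data | H) works out to: P(data | urn A) = (4/7)(4/7)(4/7) = 0.18659; P(data | urn B) = (5/8)(5/8)(5/8) = 0.24414; P(data | urn C) = (3/4)(3/4)(3/4) = 0.42188.
Weighting by the prior gives 1/7 · 0.18659 = 0.026656, 3/7 · 0.24414 = 0.10463, 3/7 · 0.42188 = 0.1808; with total 0.31209.
Dividing through by the total gives posterior P(urn A | data) = 0.08541, P(urn B | data) = 0.33526, P(urn C | data) = 0.57933.
The predictive probability is P(black next | data) = (3/7)(0.08541) + (3/8)(0.33526) + (1/4)(0.57933) = 0.30716.

0.3072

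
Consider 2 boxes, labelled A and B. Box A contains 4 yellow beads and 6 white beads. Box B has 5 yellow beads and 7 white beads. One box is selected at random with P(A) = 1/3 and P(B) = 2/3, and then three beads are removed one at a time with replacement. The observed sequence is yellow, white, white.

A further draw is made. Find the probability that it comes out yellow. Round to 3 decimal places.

For each hypothesis, P(data | H) works out to: P(data | box A) = (4/10)(6/10)(6/10) = 0.144; P(data | box B) = (5/12)(7/12)(7/12) = 0.14178.
Multiplying each by its prior: 1/3 · 0.144 = 0.048, 2/3 · 0.14178 = 0.094522; these sum to 0.14252.
The posterior is then P(box A | data) = 0.33679, P(box B | data) = 0.66321.
So P(yellow next | data) = Σ P(yellow next | H) P(H | data) = (2/5)(0.33679) + (5/12)(0.66321) = 0.41105.

0.411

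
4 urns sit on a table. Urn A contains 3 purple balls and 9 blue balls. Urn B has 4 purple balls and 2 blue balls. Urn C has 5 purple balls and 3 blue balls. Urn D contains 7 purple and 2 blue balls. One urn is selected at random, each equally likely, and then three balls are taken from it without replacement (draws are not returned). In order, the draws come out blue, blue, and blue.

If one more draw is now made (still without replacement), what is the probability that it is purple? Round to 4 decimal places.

0.3631

The likelihood of the observed sequence under each hypothesis: P(data | urn A) = (9/12)(8/11)(7/10) = 0.38182; P(data | urn B) = (2/6)(1/5)(0/4) = 0; P(data | urn C) = (3/8)(2/7)(1/6) = 0.017857; P(data | urn D) = (2/9)(1/8)(0/7) = 0.
The prior-weighted likelihoods are 1/4 · 0.38182 = 0.095455, 1/4 · 0 = 0, 1/4 · 0.017857 = 0.0044643, 1/4 · 0 = 0; with total 0.099919.
The posterior is then P(urn A | data) = 0.95532, P(urn B | data) = 0, P(urn C | data) = 0.044679, P(urn D | data) = 0.
So P(purple next | data) = Σ P(purple next | H) P(H | data) = (1/3)(0.95532) + (1)(0.044679) = 0.36312.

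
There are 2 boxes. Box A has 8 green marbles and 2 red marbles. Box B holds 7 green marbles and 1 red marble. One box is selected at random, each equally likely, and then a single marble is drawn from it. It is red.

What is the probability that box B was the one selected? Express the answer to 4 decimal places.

0.3846

Under each hypothesis, the probability of this draw is: P(data | box A) = (2/10) = 1/5; P(data | box B) = (1/8) = 1/8.
Multiplying each by its prior: 1/2 · 1/5 = 1/10, 1/2 · 1/8 = 1/16; these sum to 13/80.
So P(box B | data) = (1/16) / (13/80) = 5/13.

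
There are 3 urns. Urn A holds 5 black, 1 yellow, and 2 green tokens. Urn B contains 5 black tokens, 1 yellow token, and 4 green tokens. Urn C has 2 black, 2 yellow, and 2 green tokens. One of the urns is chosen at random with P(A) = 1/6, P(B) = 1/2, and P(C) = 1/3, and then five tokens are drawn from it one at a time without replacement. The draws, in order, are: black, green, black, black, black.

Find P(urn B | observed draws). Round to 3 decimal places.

For each hypothesis, P(data | H) works out to: P(data | urn A) = (5/8)(2/7)(4/6)(3/5)(2/4) = 1/28; P(data | urn B) = (5/10)(4/9)(4/8)(3/7)(2/6) = 1/63; P(data | urn C) = (2/6)(2/5)(1/4)(0/3) = 0.
Multiplying each by its prior: 1/6 · 1/28 = 1/168, 1/2 · 1/63 = 1/126, 1/3 · 0 = 0; summing to 1/72.
Hence P(urn B | data) = (1/126) / (1/72) = 4/7.

0.571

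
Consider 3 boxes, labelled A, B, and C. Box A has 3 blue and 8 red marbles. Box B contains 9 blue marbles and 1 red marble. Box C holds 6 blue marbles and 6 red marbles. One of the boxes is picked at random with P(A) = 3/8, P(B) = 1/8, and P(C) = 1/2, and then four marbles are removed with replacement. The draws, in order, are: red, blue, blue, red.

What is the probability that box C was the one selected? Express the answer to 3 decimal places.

0.665

Compute the likelihood of the observed sequence for each case: P(data | box A) = (8/11)(3/11)(3/11)(8/11) = 0.039342; P(data | box B) = (1/10)(9/10)(9/10)(1/10) = 0.0081; P(data | box C) = (6/12)(6/12)(6/12)(6/12) = 0.0625.
Multiplying each by its prior: 3/8 · 0.039342 = 0.014753, 1/8 · 0.0081 = 0.0010125, 1/2 · 0.0625 = 0.03125; with total 0.047016.
Therefore the posterior P(box C | data) = (0.03125) / (0.047016) = 0.66467.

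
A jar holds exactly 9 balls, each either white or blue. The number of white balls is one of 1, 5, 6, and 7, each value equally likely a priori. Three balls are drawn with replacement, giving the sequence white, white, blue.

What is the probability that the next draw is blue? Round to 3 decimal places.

For each hypothesis, P(data | H) works out to: P(data | r = 1) = (1/9)(1/9)(8/9) = 0.010974; P(data | r = 5) = (5/9)(5/9)(4/9) = 0.13717; P(data | r = 6) = (6/9)(6/9)(3/9) = 0.14815; P(data | r = 7) = (7/9)(7/9)(2/9) = 0.13443.
Weighting by the prior gives 1/4 · 0.010974 = 0.0027435, 1/4 · 0.13717 = 0.034294, 1/4 · 0.14815 = 0.037037, 1/4 · 0.13443 = 0.033608; these sum to 0.10768.
The posterior is then P(r = 1 | data) = 0.025478, P(r = 5 | data) = 0.31847, P(r = 6 | data) = 0.34395, P(r = 7 | data) = 0.3121.
The predictive probability is P(blue next | data) = (8/9)(0.025478) + (4/9)(0.31847) + (1/3)(0.34395) + (2/9)(0.3121) = 0.3482.

0.348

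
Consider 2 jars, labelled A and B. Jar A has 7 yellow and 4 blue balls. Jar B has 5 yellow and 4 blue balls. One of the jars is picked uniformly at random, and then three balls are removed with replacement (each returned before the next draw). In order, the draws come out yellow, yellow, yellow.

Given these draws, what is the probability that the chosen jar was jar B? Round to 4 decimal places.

The likelihood of the observed sequence under each hypothesis: P(data | jar A) = (7/11)(7/11)(7/11) = 0.2577; P(data | jar B) = (5/9)(5/9)(5/9) = 0.17147.
Weighting by the prior gives 1/2 · 0.2577 = 0.12885, 1/2 · 0.17147 = 0.085734; summing to 0.21458.
So P(jar B | data) = (0.085734) / (0.21458) = 0.39953.

0.3995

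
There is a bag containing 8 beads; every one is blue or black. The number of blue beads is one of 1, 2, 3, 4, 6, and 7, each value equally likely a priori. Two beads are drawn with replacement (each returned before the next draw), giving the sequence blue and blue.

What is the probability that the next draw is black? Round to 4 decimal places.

Compute the likelihood of the observed sequence for each case: P(data | r = 1) = (1/8)(1/8) = 1/64; P(data | r = 2) = (2/8)(2/8) = 1/16; P(data | r = 3) = (3/8)(3/8) = 9/64; P(data | r = 4) = (4/8)(4/8) = 1/4; P(data | r = 6) = (6/8)(6/8) = 9/16; P(data | r = 7) = (7/8)(7/8) = 49/64.
The prior-weighted likelihoods are 1/6 · 1/64 = 1/384, 1/6 · 1/16 = 1/96, 1/6 · 9/64 = 3/128, 1/6 · 1/4 = 1/24, 1/6 · 9/16 = 3/32, 1/6 · 49/64 = 49/384; summing to 115/384.
The posterior is then P(r = 1 | data) = 1/115, P(r = 2 | data) = 4/115, P(r = 3 | data) = 9/115, P(r = 4 | data) = 16/115, P(r = 6 | data) = 36/115, P(r = 7 | data) = 49/115.
Averaging over the posterior, P(black next | data) = (7/8)(1/115) + (3/4)(4/115) + (5/8)(9/115) + (1/2)(16/115) + (1/4)(36/115) + (1/8)(49/115) = 261/920.

0.2837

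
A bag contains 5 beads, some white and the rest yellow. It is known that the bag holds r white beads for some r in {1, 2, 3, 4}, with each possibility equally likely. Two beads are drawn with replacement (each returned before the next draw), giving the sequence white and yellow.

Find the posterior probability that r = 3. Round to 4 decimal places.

0.3000

The likelihood of the observed sequence under each hypothesis: P(data | r = 1) = (1/5)(4/5) = 4/25; P(data | r = 2) = (2/5)(3/5) = 6/25; P(data | r = 3) = (3/5)(2/5) = 6/25; P(data | r = 4) = (4/5)(1/5) = 4/25.
The prior-weighted likelihoods are 1/4 · 4/25 = 1/25, 1/4 · 6/25 = 3/50, 1/4 · 6/25 = 3/50, 1/4 · 4/25 = 1/25; summing to 1/5.
By Bayes' rule, P(r = 3 | data) = (3/50) / (1/5) = 3/10.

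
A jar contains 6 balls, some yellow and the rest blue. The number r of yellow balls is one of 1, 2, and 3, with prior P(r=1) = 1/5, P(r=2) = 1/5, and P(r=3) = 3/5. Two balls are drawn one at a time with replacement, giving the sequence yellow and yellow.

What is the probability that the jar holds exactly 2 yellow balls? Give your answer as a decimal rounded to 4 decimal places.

0.1250

The likelihood of the observed sequence under each hypothesis: P(data | r = 1) = (1/6)(1/6) = 1/36; P(data | r = 2) = (2/6)(2/6) = 1/9; P(data | r = 3) = (3/6)(3/6) = 1/4.
The prior-weighted likelihoods are 1/5 · 1/36 = 1/180, 1/5 · 1/9 = 1/45, 3/5 · 1/4 = 3/20; these sum to 8/45.
Therefore the posterior P(r = 2 | data) = (1/45) / (8/45) = 1/8.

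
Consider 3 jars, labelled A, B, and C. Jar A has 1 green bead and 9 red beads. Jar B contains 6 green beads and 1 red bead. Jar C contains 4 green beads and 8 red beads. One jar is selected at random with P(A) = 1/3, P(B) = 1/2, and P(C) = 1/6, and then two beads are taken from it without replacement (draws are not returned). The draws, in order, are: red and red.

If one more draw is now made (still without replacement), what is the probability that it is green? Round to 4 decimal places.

0.1826

The likelihood of the observed sequence under each hypothesis: P(data | jar A) = (9/10)(8/9) = 4/5; P(data | jar B) = (1/7)(0/6) = 0; P(data | jar C) = (8/12)(7/11) = 14/33.
Weighting by the prior gives 1/3 · 4/5 = 4/15, 1/2 · 0 = 0, 1/6 · 14/33 = 7/99; with total 167/495.
Normalising, the posterior is P(jar A | data) = 132/167, P(jar B | data) = 0, P(jar C | data) = 35/167.
Averaging over the posterior, P(green next | data) = (1/8)(132/167) + (2/5)(35/167) = 61/334.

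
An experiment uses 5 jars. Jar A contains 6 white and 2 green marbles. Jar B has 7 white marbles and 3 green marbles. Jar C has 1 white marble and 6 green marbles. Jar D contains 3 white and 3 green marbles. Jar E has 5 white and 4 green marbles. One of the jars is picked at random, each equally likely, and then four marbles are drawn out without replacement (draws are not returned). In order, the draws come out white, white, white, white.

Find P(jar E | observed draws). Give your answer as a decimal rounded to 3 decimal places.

0.094

For each hypothesis, P(data | H) works out to: P(data | jar A) = (6/8)(5/7)(4/6)(3/5) = 3/14; P(data | jar B) = (7/10)(6/9)(5/8)(4/7) = 1/6; P(data | jar C) = (1/7)(0/6) = 0; P(data | jar D) = (3/6)(2/5)(1/4)(0/3) = 0; P(data | jar E) = (5/9)(4/8)(3/7)(2/6) = 5/126.
The prior-weighted likelihoods are 1/5 · 3/14 = 3/70, 1/5 · 1/6 = 1/30, 1/5 · 0 = 0, 1/5 · 0 = 0, 1/5 · 5/126 = 1/126; summing to 53/630.
Therefore the posterior P(jar E | data) = (1/126) / (53/630) = 5/53.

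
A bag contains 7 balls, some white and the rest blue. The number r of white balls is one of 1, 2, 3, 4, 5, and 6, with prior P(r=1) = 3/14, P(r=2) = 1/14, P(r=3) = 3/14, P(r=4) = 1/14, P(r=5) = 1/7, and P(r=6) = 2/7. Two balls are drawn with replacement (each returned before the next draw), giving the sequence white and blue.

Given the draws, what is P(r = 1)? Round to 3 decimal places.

0.150

Under each hypothesis, the probability of the observed sequence is: P(data | r = 1) = (1/7)(6/7) = 6/49; P(data | r = 2) = (2/7)(5/7) = 10/49; P(data | r = 3) = (3/7)(4/7) = 12/49; P(data | r = 4) = (4/7)(3/7) = 12/49; P(data | r = 5) = (5/7)(2/7) = 10/49; P(data | r = 6) = (6/7)(1/7) = 6/49.
The prior-weighted likelihoods are 3/14 · 6/49 = 9/343, 1/14 · 10/49 = 5/343, 3/14 · 12/49 = 18/343, 1/14 · 12/49 = 6/343, 1/7 · 10/49 = 10/343, 2/7 · 6/49 = 12/343; with total 60/343.
By Bayes' rule, P(r = 1 | data) = (9/343) / (60/343) = 3/20.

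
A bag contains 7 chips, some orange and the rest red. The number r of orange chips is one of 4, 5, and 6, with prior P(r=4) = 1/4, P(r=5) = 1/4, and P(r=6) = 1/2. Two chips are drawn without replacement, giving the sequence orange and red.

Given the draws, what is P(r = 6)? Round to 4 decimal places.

0.3529

Compute the likelihood of the observed sequence for each case: P(data | r = 4) = (4/7)(3/6) = 2/7; P(data | r = 5) = (5/7)(2/6) = 5/21; P(data | r = 6) = (6/7)(1/6) = 1/7.
The prior-weighted likelihoods are 1/4 · 2/7 = 1/14, 1/4 · 5/21 = 5/84, 1/2 · 1/7 = 1/14; these sum to 17/84.
Hence P(r = 6 | data) = (1/14) / (17/84) = 6/17.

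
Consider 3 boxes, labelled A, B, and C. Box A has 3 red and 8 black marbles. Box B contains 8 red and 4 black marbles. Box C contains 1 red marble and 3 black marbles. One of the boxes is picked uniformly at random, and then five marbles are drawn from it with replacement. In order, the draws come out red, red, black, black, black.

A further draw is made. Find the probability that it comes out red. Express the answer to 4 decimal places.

Compute the likelihood of the observed sequence for each case: P(data | box A) = (3/11)(3/11)(8/11)(8/11)(8/11) = 0.028612; P(data | box B) = (8/12)(8/12)(4/12)(4/12)(4/12) = 0.016461; P(data | box C) = (1/4)(1/4)(3/4)(3/4)(3/4) = 0.026367.
Weighting by the prior gives 1/3 · 0.028612 = 0.0095374, 1/3 · 0.016461 = 0.005487, 1/3 · 0.026367 = 0.0087891; summing to 0.023813.
Dividing through by the total gives posterior P(box A | data) = 0.4005, P(box B | data) = 0.23042, P(box C | data) = 0.36908.
So P(red next | data) = Σ P(red next | H) P(H | data) = (3/11)(0.4005) + (2/3)(0.23042) + (1/4)(0.36908) = 0.35511.

0.3551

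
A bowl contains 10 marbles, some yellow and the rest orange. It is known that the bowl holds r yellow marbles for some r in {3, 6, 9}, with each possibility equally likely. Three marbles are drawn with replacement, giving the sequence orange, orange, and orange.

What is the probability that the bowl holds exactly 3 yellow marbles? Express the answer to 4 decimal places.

0.8407

The likelihood of the observed sequence under each hypothesis: P(data | r = 3) = (7/10)(7/10)(7/10) = 0.343; P(data | r = 6) = (4/10)(4/10)(4/10) = 0.064; P(data | r = 9) = (1/10)(1/10)(1/10) = 0.001.
The prior-weighted likelihoods are 1/3 · 0.343 = 0.11433, 1/3 · 0.064 = 0.021333, 1/3 · 0.001 = 0.00033333; with total 0.136.
So P(r = 3 | data) = (0.11433) / (0.136) = 0.84069.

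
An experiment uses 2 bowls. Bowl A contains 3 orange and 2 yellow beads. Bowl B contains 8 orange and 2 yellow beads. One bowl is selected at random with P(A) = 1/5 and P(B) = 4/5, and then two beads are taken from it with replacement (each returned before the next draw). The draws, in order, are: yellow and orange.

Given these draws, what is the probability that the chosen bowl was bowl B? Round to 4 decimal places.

0.7273

For each hypothesis, P(data | H) works out to: P(data | bowl A) = (2/5)(3/5) = 6/25; P(data | bowl B) = (2/10)(8/10) = 4/25.
Multiplying each by its prior: 1/5 · 6/25 = 6/125, 4/5 · 4/25 = 16/125; with total 22/125.
Therefore the posterior P(bowl B | data) = (16/125) / (22/125) = 8/11.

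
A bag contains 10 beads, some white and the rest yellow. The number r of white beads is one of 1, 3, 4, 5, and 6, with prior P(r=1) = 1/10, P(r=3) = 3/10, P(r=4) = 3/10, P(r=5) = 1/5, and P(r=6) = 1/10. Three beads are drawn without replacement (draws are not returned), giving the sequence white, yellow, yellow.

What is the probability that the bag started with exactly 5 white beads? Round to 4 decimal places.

Under each hypothesis, the probability of the observed sequence is: P(data | r = 1) = (1/10)(9/9)(8/8) = 0.1; P(data | r = 3) = (3/10)(7/9)(6/8) = 0.175; P(data | r = 4) = (4/10)(6/9)(5/8) = 0.16667; P(data | r = 5) = (5/10)(5/9)(4/8) = 0.13889; P(data | r = 6) = (6/10)(4/9)(3/8) = 0.1.
Weighting by the prior gives 1/10 · 0.1 = 0.01, 3/10 · 0.175 = 0.0525, 3/10 · 0.16667 = 0.05, 1/5 · 0.13889 = 0.027778, 1/10 · 0.1 = 0.01; summing to 0.15028.
Hence P(r = 5 | data) = (0.027778) / (0.15028) = 0.18484.

0.1848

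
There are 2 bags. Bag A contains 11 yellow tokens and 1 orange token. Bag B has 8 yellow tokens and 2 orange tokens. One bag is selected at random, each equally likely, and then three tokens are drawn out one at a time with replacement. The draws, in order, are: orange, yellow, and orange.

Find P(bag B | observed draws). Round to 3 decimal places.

0.834

Compute the likelihood of the observed sequence for each case: P(data | bag A) = (1/12)(11/12)(1/12) = 0.0063657; P(data | bag B) = (2/10)(8/10)(2/10) = 0.032.
Multiplying each by its prior: 1/2 · 0.0063657 = 0.0031829, 1/2 · 0.032 = 0.016; these sum to 0.019183.
Hence P(bag B | data) = (0.016) / (0.019183) = 0.83408.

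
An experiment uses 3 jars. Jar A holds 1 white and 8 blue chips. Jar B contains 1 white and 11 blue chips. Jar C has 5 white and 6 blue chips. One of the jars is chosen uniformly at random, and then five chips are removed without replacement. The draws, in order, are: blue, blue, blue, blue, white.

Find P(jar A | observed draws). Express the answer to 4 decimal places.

0.4897

Under each hypothesis, the probability of the observed sequence is: P(data | jar A) = (8/9)(7/8)(6/7)(5/6)(1/5) = 0.11111; P(data | jar B) = (11/12)(10/11)(9/10)(8/9)(1/8) = 0.083333; P(data | jar C) = (6/11)(5/10)(4/9)(3/8)(5/7) = 0.032468.
Weighting by the prior gives 1/3 · 0.11111 = 0.037037, 1/3 · 0.083333 = 0.027778, 1/3 · 0.032468 = 0.010823; these sum to 0.075637.
Therefore the posterior P(jar A | data) = (0.037037) / (0.075637) = 0.48967.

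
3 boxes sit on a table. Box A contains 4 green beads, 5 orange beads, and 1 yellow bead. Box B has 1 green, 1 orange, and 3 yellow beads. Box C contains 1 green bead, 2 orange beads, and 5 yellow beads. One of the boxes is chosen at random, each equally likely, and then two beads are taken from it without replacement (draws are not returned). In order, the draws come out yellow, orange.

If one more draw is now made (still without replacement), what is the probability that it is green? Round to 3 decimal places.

0.280

The likelihood of the observed sequence under each hypothesis: P(data | box A) = (1/10)(5/9) = 1/18; P(data | box B) = (3/5)(1/4) = 3/20; P(data | box C) = (5/8)(2/7) = 5/28.
The prior-weighted likelihoods are 1/3 · 1/18 = 1/54, 1/3 · 3/20 = 1/20, 1/3 · 5/28 = 5/84; with total 121/945.
The posterior is then P(box A | data) = 35/242, P(box B | data) = 189/484, P(box C | data) = 225/484.
The predictive probability is P(green next | data) = (1/2)(35/242) + (1/3)(189/484) + (1/6)(225/484) = 271/968.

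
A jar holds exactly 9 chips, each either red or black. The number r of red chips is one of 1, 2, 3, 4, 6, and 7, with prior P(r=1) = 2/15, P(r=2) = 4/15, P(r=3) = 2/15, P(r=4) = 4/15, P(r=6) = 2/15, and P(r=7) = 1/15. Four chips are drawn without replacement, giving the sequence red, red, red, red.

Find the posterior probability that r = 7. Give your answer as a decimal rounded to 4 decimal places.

Compute the likelihood of the observed sequence for each case: P(data | r = 1) = (1/9)(0/8) = 0; P(data | r = 2) = (2/9)(1/8)(0/7) = 0; P(data | r = 3) = (3/9)(2/8)(1/7)(0/6) = 0; P(data | r = 4) = (4/9)(3/8)(2/7)(1/6) = 1/126; P(data | r = 6) = (6/9)(5/8)(4/7)(3/6) = 5/42; P(data | r = 7) = (7/9)(6/8)(5/7)(4/6) = 5/18.
The prior-weighted likelihoods are 2/15 · 0 = 0, 4/15 · 0 = 0, 2/15 · 0 = 0, 4/15 · 1/126 = 2/945, 2/15 · 5/42 = 1/63, 1/15 · 5/18 = 1/54; summing to 23/630.
So P(r = 7 | data) = (1/54) / (23/630) = 35/69.

0.5072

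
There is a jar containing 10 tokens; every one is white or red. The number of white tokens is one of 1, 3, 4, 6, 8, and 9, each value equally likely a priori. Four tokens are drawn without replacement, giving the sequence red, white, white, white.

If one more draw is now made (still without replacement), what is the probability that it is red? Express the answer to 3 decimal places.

0.279

The likelihood of the observed sequence under each hypothesis: P(data | r = 1) = (9/10)(1/9)(0/8) = 0; P(data | r = 3) = (7/10)(3/9)(2/8)(1/7) = 0.0083333; P(data | r = 4) = (6/10)(4/9)(3/8)(2/7) = 0.028571; P(data | r = 6) = (4/10)(6/9)(5/8)(4/7) = 0.095238; P(data | r = 8) = (2/10)(8/9)(7/8)(6/7) = 0.13333; P(data | r = 9) = (1/10)(9/9)(8/8)(7/7) = 0.1.
Multiplying each by its prior: 1/6 · 0 = 0, 1/6 · 0.0083333 = 0.0013889, 1/6 · 0.028571 = 0.0047619, 1/6 · 0.095238 = 0.015873, 1/6 · 0.13333 = 0.022222, 1/6 · 0.1 = 0.016667; these sum to 0.060913.
Normalising, the posterior is P(r = 1 | data) = 0, P(r = 3 | data) = 0.022801, P(r = 4 | data) = 0.078176, P(r = 6 | data) = 0.26059, P(r = 8 | data) = 0.36482, P(r = 9 | data) = 0.27362.
Averaging over the posterior, P(red next | data) = (1)(0.022801) + (5/6)(0.078176) + (1/2)(0.26059) + (1/6)(0.36482) + (0)(0.27362) = 0.27904.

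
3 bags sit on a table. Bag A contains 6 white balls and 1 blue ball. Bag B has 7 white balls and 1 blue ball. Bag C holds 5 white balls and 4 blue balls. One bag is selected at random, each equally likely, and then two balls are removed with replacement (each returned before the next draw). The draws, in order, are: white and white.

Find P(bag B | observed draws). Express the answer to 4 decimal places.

0.4232

The likelihood of the observed sequence under each hypothesis: P(data | bag A) = (6/7)(6/7) = 0.73469; P(data | bag B) = (7/8)(7/8) = 0.76562; P(data | bag C) = (5/9)(5/9) = 0.30864.
The prior-weighted likelihoods are 1/3 · 0.73469 = 0.2449, 1/3 · 0.76562 = 0.25521, 1/3 · 0.30864 = 0.10288; with total 0.60299.
Hence P(bag B | data) = (0.25521) / (0.60299) = 0.42324.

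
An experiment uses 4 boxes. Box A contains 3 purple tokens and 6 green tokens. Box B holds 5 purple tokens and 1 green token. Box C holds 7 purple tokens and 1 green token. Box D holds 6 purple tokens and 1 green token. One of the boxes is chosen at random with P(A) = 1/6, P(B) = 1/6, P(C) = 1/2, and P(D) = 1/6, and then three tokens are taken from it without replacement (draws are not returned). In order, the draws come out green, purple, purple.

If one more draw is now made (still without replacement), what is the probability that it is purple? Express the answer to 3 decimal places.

0.921

The likelihood of the observed sequence under each hypothesis: P(data | box A) = (6/9)(3/8)(2/7) = 0.071429; P(data | box B) = (1/6)(5/5)(4/4) = 0.16667; P(data | box C) = (1/8)(7/7)(6/6) = 0.125; P(data | box D) = (1/7)(6/6)(5/5) = 0.14286.
Multiplying each by its prior: 1/6 · 0.071429 = 0.011905, 1/6 · 0.16667 = 0.027778, 1/2 · 0.125 = 0.0625, 1/6 · 0.14286 = 0.02381; summing to 0.12599.
Normalising, the posterior is P(box A | data) = 0.094488, P(box B | data) = 0.22047, P(box C | data) = 0.49606, P(box D | data) = 0.18898.
The predictive probability is P(purple next | data) = (1/6)(0.094488) + (1)(0.22047) + (1)(0.49606) + (1)(0.18898) = 0.92126.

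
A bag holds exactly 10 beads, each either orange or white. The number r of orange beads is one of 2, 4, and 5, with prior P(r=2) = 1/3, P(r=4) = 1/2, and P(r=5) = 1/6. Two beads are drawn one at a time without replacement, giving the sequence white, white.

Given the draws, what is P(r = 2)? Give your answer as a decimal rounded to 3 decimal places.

0.505

For each hypothesis, P(data | H) works out to: P(data | r = 2) = (8/10)(7/9) = 28/45; P(data | r = 4) = (6/10)(5/9) = 1/3; P(data | r = 5) = (5/10)(4/9) = 2/9.
Weighting by the prior gives 1/3 · 28/45 = 28/135, 1/2 · 1/3 = 1/6, 1/6 · 2/9 = 1/27; summing to 37/90.
So P(r = 2 | data) = (28/135) / (37/90) = 56/111.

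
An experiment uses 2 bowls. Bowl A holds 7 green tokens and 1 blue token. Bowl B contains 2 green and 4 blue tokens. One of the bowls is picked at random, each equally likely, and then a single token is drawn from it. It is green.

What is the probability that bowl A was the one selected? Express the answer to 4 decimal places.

Under each hypothesis, the probability of this draw is: P(data | bowl A) = (7/8) = 7/8; P(data | bowl B) = (2/6) = 1/3.
Weighting by the prior gives 1/2 · 7/8 = 7/16, 1/2 · 1/3 = 1/6; these sum to 29/48.
Therefore the posterior P(bowl A | data) = (7/16) / (29/48) = 21/29.

0.7241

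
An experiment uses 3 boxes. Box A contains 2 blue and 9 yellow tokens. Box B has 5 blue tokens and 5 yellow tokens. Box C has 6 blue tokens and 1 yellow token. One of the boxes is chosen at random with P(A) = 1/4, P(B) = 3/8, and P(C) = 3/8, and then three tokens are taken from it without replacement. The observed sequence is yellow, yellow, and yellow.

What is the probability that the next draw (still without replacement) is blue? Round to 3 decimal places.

The likelihood of the observed sequence under each hypothesis: P(data | box A) = (9/11)(8/10)(7/9) = 0.50909; P(data | box B) = (5/10)(4/9)(3/8) = 0.083333; P(data | box C) = (1/7)(0/6) = 0.
Weighting by the prior gives 1/4 · 0.50909 = 0.12727, 3/8 · 0.083333 = 0.03125, 3/8 · 0 = 0; summing to 0.15852.
Normalising, the posterior is P(box A | data) = 0.80287, P(box B | data) = 0.19713, P(box C | data) = 0.
Averaging over the posterior, P(blue next | data) = (1/4)(0.80287) + (5/7)(0.19713) = 0.34153.

0.342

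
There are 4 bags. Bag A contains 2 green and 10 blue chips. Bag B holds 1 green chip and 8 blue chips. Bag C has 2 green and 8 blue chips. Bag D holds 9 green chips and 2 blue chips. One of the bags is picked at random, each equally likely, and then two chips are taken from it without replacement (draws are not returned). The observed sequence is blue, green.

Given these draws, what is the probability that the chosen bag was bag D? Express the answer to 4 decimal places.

0.2709

Under each hypothesis, the probability of the observed sequence is: P(data | bag A) = (10/12)(2/11) = 0.15152; P(data | bag B) = (8/9)(1/8) = 0.11111; P(data | bag C) = (8/10)(2/9) = 0.17778; P(data | bag D) = (2/11)(9/10) = 0.16364.
Weighting by the prior gives 1/4 · 0.15152 = 0.037879, 1/4 · 0.11111 = 0.027778, 1/4 · 0.17778 = 0.044444, 1/4 · 0.16364 = 0.040909; these sum to 0.15101.
By Bayes' rule, P(bag D | data) = (0.040909) / (0.15101) = 0.2709.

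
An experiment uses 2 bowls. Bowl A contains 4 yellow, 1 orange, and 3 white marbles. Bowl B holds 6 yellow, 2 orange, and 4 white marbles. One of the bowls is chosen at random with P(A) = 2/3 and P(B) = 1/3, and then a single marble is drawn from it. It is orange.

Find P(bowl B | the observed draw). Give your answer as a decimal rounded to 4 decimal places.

The likelihood of this draw under each hypothesis: P(data | bowl A) = (1/8) = 1/8; P(data | bowl B) = (2/12) = 1/6.
The prior-weighted likelihoods are 2/3 · 1/8 = 1/12, 1/3 · 1/6 = 1/18; these sum to 5/36.
Hence P(bowl B | data) = (1/18) / (5/36) = 2/5.

0.4000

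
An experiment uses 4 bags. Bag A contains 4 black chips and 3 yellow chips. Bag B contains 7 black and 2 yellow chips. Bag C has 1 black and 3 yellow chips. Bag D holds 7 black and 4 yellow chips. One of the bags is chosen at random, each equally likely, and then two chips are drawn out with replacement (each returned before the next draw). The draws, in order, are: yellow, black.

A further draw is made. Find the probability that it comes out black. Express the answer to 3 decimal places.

For each hypothesis, P(data | H) works out to: P(data | bag A) = (3/7)(4/7) = 0.2449; P(data | bag B) = (2/9)(7/9) = 0.17284; P(data | bag C) = (3/4)(1/4) = 0.1875; P(data | bag D) = (4/11)(7/11) = 0.2314.
Weighting by the prior gives 1/4 · 0.2449 = 0.061224, 1/4 · 0.17284 = 0.04321, 1/4 · 0.1875 = 0.046875, 1/4 · 0.2314 = 0.057851; these sum to 0.20916.
Normalising, the posterior is P(bag A | data) = 0.29272, P(bag B | data) = 0.20659, P(bag C | data) = 0.22411, P(bag D | data) = 0.27659.
The predictive probability is P(black next | data) = (4/7)(0.29272) + (7/9)(0.20659) + (1/4)(0.22411) + (7/11)(0.27659) = 0.55998.

0.560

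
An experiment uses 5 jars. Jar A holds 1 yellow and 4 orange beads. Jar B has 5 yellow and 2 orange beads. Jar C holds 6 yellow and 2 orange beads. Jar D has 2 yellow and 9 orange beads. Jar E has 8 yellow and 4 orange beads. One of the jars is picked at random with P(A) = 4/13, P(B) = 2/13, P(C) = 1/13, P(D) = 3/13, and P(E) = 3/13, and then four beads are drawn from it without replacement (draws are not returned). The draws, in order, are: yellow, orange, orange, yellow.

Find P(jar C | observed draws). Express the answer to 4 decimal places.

Under each hypothesis, the probability of the observed sequence is: P(data | jar A) = (1/5)(4/4)(3/3)(0/2) = 0; P(data | jar B) = (5/7)(2/6)(1/5)(4/4) = 0.047619; P(data | jar C) = (6/8)(2/7)(1/6)(5/5) = 0.035714; P(data | jar D) = (2/11)(9/10)(8/9)(1/8) = 0.018182; P(data | jar E) = (8/12)(4/11)(3/10)(7/9) = 0.056566.
Multiplying each by its prior: 4/13 · 0 = 0, 2/13 · 0.047619 = 0.007326, 1/13 · 0.035714 = 0.0027473, 3/13 · 0.018182 = 0.0041958, 3/13 · 0.056566 = 0.013054; with total 0.027323.
Therefore the posterior P(jar C | data) = (0.0027473) / (0.027323) = 0.10055.

0.1005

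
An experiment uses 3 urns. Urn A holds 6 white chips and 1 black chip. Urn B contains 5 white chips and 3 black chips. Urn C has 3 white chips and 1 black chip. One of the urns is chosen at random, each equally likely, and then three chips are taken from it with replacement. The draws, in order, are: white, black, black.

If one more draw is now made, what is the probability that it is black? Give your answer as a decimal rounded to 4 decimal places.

0.3098

Under each hypothesis, the probability of the observed sequence is: P(data | urn A) = (6/7)(1/7)(1/7) = 0.017493; P(data | urn B) = (5/8)(3/8)(3/8) = 0.087891; P(data | urn C) = (3/4)(1/4)(1/4) = 0.046875.
Multiplying each by its prior: 1/3 · 0.017493 = 0.0058309, 1/3 · 0.087891 = 0.029297, 1/3 · 0.046875 = 0.015625; with total 0.050753.
Normalising, the posterior is P(urn A | data) = 0.11489, P(urn B | data) = 0.57725, P(urn C | data) = 0.30786.
So P(black next | data) = Σ P(black next | H) P(H | data) = (1/7)(0.11489) + (3/8)(0.57725) + (1/4)(0.30786) = 0.30985.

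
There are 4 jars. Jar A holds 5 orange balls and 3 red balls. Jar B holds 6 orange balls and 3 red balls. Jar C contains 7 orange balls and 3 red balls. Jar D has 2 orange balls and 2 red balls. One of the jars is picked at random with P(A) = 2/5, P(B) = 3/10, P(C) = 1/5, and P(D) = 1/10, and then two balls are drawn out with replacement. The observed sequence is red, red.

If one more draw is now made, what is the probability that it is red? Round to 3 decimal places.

The likelihood of the observed sequence under each hypothesis: P(data | jar A) = (3/8)(3/8) = 0.14062; P(data | jar B) = (3/9)(3/9) = 0.11111; P(data | jar C) = (3/10)(3/10) = 0.09; P(data | jar D) = (2/4)(2/4) = 0.25.
The prior-weighted likelihoods are 2/5 · 0.14062 = 0.05625, 3/10 · 0.11111 = 0.033333, 1/5 · 0.09 = 0.018, 1/10 · 0.25 = 0.025; summing to 0.13258.
Normalising, the posterior is P(jar A | data) = 0.42426, P(jar B | data) = 0.25141, P(jar C | data) = 0.13576, P(jar D | data) = 0.18856.
Averaging over the posterior, P(red next | data) = (3/8)(0.42426) + (1/3)(0.25141) + (3/10)(0.13576) + (1/2)(0.18856) = 0.37791.

0.378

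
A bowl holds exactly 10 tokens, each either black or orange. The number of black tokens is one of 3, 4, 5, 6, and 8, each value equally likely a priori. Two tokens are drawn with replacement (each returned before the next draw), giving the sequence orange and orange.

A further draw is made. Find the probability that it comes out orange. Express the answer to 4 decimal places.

Under each hypothesis, the probability of the observed sequence is: P(data | r = 3) = (7/10)(7/10) = 49/100; P(data | r = 4) = (6/10)(6/10) = 9/25; P(data | r = 5) = (5/10)(5/10) = 1/4; P(data | r = 6) = (4/10)(4/10) = 4/25; P(data | r = 8) = (2/10)(2/10) = 1/25.
The prior-weighted likelihoods are 1/5 · 49/100 = 49/500, 1/5 · 9/25 = 9/125, 1/5 · 1/4 = 1/20, 1/5 · 4/25 = 4/125, 1/5 · 1/25 = 1/125; summing to 13/50.
Normalising, the posterior is P(r = 3 | data) = 49/130, P(r = 4 | data) = 18/65, P(r = 5 | data) = 5/26, P(r = 6 | data) = 8/65, P(r = 8 | data) = 2/65.
So P(orange next | data) = Σ P(orange next | H) P(H | data) = (7/10)(49/130) + (3/5)(18/65) + (1/2)(5/26) + (2/5)(8/65) + (1/5)(2/65) = 189/325.

0.5815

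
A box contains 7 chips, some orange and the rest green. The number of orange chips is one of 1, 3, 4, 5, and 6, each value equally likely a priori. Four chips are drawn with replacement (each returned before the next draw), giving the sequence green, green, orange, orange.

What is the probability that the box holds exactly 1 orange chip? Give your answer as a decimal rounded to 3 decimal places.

Under each hypothesis, the probability of the observed sequence is: P(data | r = 1) = (6/7)(6/7)(1/7)(1/7) = 0.014994; P(data | r = 3) = (4/7)(4/7)(3/7)(3/7) = 0.059975; P(data | r = 4) = (3/7)(3/7)(4/7)(4/7) = 0.059975; P(data | r = 5) = (2/7)(2/7)(5/7)(5/7) = 0.041649; P(data | r = 6) = (1/7)(1/7)(6/7)(6/7) = 0.014994.
Multiplying each by its prior: 1/5 · 0.014994 = 0.0029988, 1/5 · 0.059975 = 0.011995, 1/5 · 0.059975 = 0.011995, 1/5 · 0.041649 = 0.0083299, 1/5 · 0.014994 = 0.0029988; these sum to 0.038317.
Therefore the posterior P(r = 1 | data) = (0.0029988) / (0.038317) = 0.078261.

0.078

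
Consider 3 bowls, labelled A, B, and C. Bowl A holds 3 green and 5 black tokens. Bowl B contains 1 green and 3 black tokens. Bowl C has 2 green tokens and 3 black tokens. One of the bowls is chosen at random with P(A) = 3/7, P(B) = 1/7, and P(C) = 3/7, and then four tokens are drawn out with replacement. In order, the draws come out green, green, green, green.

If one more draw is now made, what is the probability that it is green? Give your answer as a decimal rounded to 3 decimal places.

The likelihood of the observed sequence under each hypothesis: P(data | bowl A) = (3/8)(3/8)(3/8)(3/8) = 0.019775; P(data | bowl B) = (1/4)(1/4)(1/4)(1/4) = 0.0039062; P(data | bowl C) = (2/5)(2/5)(2/5)(2/5) = 0.0256.
Weighting by the prior gives 3/7 · 0.019775 = 0.0084752, 1/7 · 0.0039062 = 0.00055804, 3/7 · 0.0256 = 0.010971; with total 0.020005.
Normalising, the posterior is P(bowl A | data) = 0.42366, P(bowl B | data) = 0.027895, P(bowl C | data) = 0.54844.
Averaging over the posterior, P(green next | data) = (3/8)(0.42366) + (1/4)(0.027895) + (2/5)(0.54844) = 0.38522.

0.385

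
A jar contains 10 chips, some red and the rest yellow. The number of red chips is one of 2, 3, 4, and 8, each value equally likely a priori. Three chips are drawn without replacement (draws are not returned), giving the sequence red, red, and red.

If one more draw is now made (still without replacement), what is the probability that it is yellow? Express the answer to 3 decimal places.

0.335

The likelihood of the observed sequence under each hypothesis: P(data | r = 2) = (2/10)(1/9)(0/8) = 0; P(data | r = 3) = (3/10)(2/9)(1/8) = 1/120; P(data | r = 4) = (4/10)(3/9)(2/8) = 1/30; P(data | r = 8) = (8/10)(7/9)(6/8) = 7/15.
The prior-weighted likelihoods are 1/4 · 0 = 0, 1/4 · 1/120 = 1/480, 1/4 · 1/30 = 1/120, 1/4 · 7/15 = 7/60; with total 61/480.
Normalising, the posterior is P(r = 2 | data) = 0, P(r = 3 | data) = 1/61, P(r = 4 | data) = 4/61, P(r = 8 | data) = 56/61.
Averaging over the posterior, P(yellow next | data) = (1)(1/61) + (6/7)(4/61) + (2/7)(56/61) = 143/427.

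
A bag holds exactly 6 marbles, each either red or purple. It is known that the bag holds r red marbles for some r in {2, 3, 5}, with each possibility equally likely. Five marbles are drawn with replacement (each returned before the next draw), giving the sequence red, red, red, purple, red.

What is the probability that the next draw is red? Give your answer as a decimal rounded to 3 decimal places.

The likelihood of the observed sequence under each hypothesis: P(data | r = 2) = (2/6)(2/6)(2/6)(4/6)(2/6) = 0.0082305; P(data | r = 3) = (3/6)(3/6)(3/6)(3/6)(3/6) = 0.03125; P(data | r = 5) = (5/6)(5/6)(5/6)(1/6)(5/6) = 0.080376.
Multiplying each by its prior: 1/3 · 0.0082305 = 0.0027435, 1/3 · 0.03125 = 0.010417, 1/3 · 0.080376 = 0.026792; these sum to 0.039952.
Normalising, the posterior is P(r = 2 | data) = 0.06867, P(r = 3 | data) = 0.26073, P(r = 5 | data) = 0.6706.
The predictive probability is P(red next | data) = (1/3)(0.06867) + (1/2)(0.26073) + (5/6)(0.6706) = 0.71209.

0.712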